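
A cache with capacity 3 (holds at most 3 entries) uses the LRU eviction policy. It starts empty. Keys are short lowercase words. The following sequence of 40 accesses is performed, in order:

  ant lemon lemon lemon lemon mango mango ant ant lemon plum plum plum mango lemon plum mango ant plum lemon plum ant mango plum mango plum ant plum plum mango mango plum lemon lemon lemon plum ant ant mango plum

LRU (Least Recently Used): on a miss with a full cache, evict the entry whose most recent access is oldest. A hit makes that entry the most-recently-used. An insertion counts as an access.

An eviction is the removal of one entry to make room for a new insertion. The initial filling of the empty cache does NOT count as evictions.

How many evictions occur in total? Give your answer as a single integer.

Answer: 8

Derivation:
LRU simulation (capacity=3):
  1. access ant: MISS. Cache (LRU->MRU): [ant]
  2. access lemon: MISS. Cache (LRU->MRU): [ant lemon]
  3. access lemon: HIT. Cache (LRU->MRU): [ant lemon]
  4. access lemon: HIT. Cache (LRU->MRU): [ant lemon]
  5. access lemon: HIT. Cache (LRU->MRU): [ant lemon]
  6. access mango: MISS. Cache (LRU->MRU): [ant lemon mango]
  7. access mango: HIT. Cache (LRU->MRU): [ant lemon mango]
  8. access ant: HIT. Cache (LRU->MRU): [lemon mango ant]
  9. access ant: HIT. Cache (LRU->MRU): [lemon mango ant]
  10. access lemon: HIT. Cache (LRU->MRU): [mango ant lemon]
  11. access plum: MISS, evict mango. Cache (LRU->MRU): [ant lemon plum]
  12. access plum: HIT. Cache (LRU->MRU): [ant lemon plum]
  13. access plum: HIT. Cache (LRU->MRU): [ant lemon plum]
  14. access mango: MISS, evict ant. Cache (LRU->MRU): [lemon plum mango]
  15. access lemon: HIT. Cache (LRU->MRU): [plum mango lemon]
  16. access plum: HIT. Cache (LRU->MRU): [mango lemon plum]
  17. access mango: HIT. Cache (LRU->MRU): [lemon plum mango]
  18. access ant: MISS, evict lemon. Cache (LRU->MRU): [plum mango ant]
  19. access plum: HIT. Cache (LRU->MRU): [mango ant plum]
  20. access lemon: MISS, evict mango. Cache (LRU->MRU): [ant plum lemon]
  21. access plum: HIT. Cache (LRU->MRU): [ant lemon plum]
  22. access ant: HIT. Cache (LRU->MRU): [lemon plum ant]
  23. access mango: MISS, evict lemon. Cache (LRU->MRU): [plum ant mango]
  24. access plum: HIT. Cache (LRU->MRU): [ant mango plum]
  25. access mango: HIT. Cache (LRU->MRU): [ant plum mango]
  26. access plum: HIT. Cache (LRU->MRU): [ant mango plum]
  27. access ant: HIT. Cache (LRU->MRU): [mango plum ant]
  28. access plum: HIT. Cache (LRU->MRU): [mango ant plum]
  29. access plum: HIT. Cache (LRU->MRU): [mango ant plum]
  30. access mango: HIT. Cache (LRU->MRU): [ant plum mango]
  31. access mango: HIT. Cache (LRU->MRU): [ant plum mango]
  32. access plum: HIT. Cache (LRU->MRU): [ant mango plum]
  33. access lemon: MISS, evict ant. Cache (LRU->MRU): [mango plum lemon]
  34. access lemon: HIT. Cache (LRU->MRU): [mango plum lemon]
  35. access lemon: HIT. Cache (LRU->MRU): [mango plum lemon]
  36. access plum: HIT. Cache (LRU->MRU): [mango lemon plum]
  37. access ant: MISS, evict mango. Cache (LRU->MRU): [lemon plum ant]
  38. access ant: HIT. Cache (LRU->MRU): [lemon plum ant]
  39. access mango: MISS, evict lemon. Cache (LRU->MRU): [plum ant mango]
  40. access plum: HIT. Cache (LRU->MRU): [ant mango plum]
Total: 29 hits, 11 misses, 8 evictions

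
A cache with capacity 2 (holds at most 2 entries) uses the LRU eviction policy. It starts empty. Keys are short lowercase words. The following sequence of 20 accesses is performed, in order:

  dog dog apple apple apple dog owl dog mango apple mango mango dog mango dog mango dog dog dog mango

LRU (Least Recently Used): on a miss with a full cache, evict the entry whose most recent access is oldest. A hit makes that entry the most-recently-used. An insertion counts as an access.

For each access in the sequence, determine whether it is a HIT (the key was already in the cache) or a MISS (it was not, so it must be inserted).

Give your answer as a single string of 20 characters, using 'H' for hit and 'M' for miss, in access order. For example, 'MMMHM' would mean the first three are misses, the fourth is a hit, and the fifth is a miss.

LRU simulation (capacity=2):
  1. access dog: MISS. Cache (LRU->MRU): [dog]
  2. access dog: HIT. Cache (LRU->MRU): [dog]
  3. access apple: MISS. Cache (LRU->MRU): [dog apple]
  4. access apple: HIT. Cache (LRU->MRU): [dog apple]
  5. access apple: HIT. Cache (LRU->MRU): [dog apple]
  6. access dog: HIT. Cache (LRU->MRU): [apple dog]
  7. access owl: MISS, evict apple. Cache (LRU->MRU): [dog owl]
  8. access dog: HIT. Cache (LRU->MRU): [owl dog]
  9. access mango: MISS, evict owl. Cache (LRU->MRU): [dog mango]
  10. access apple: MISS, evict dog. Cache (LRU->MRU): [mango apple]
  11. access mango: HIT. Cache (LRU->MRU): [apple mango]
  12. access mango: HIT. Cache (LRU->MRU): [apple mango]
  13. access dog: MISS, evict apple. Cache (LRU->MRU): [mango dog]
  14. access mango: HIT. Cache (LRU->MRU): [dog mango]
  15. access dog: HIT. Cache (LRU->MRU): [mango dog]
  16. access mango: HIT. Cache (LRU->MRU): [dog mango]
  17. access dog: HIT. Cache (LRU->MRU): [mango dog]
  18. access dog: HIT. Cache (LRU->MRU): [mango dog]
  19. access dog: HIT. Cache (LRU->MRU): [mango dog]
  20. access mango: HIT. Cache (LRU->MRU): [dog mango]
Total: 14 hits, 6 misses, 4 evictions

Answer: MHMHHHMHMMHHMHHHHHHH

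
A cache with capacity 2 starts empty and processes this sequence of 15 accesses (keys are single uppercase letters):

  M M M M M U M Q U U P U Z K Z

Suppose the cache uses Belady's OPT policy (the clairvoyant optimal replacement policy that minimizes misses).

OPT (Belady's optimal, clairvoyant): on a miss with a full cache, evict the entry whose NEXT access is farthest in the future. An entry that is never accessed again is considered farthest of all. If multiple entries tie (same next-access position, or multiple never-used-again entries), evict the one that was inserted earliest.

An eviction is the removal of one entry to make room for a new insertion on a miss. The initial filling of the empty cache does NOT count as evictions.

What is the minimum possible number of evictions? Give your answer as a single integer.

Answer: 4

Derivation:
OPT (Belady) simulation (capacity=2):
  1. access M: MISS. Cache: [M]
  2. access M: HIT. Next use of M: step 3. Cache: [M]
  3. access M: HIT. Next use of M: step 4. Cache: [M]
  4. access M: HIT. Next use of M: step 5. Cache: [M]
  5. access M: HIT. Next use of M: step 7. Cache: [M]
  6. access U: MISS. Cache: [M U]
  7. access M: HIT. Next use of M: never. Cache: [M U]
  8. access Q: MISS, evict M (next use: never). Cache: [U Q]
  9. access U: HIT. Next use of U: step 10. Cache: [U Q]
  10. access U: HIT. Next use of U: step 12. Cache: [U Q]
  11. access P: MISS, evict Q (next use: never). Cache: [U P]
  12. access U: HIT. Next use of U: never. Cache: [U P]
  13. access Z: MISS, evict U (next use: never). Cache: [P Z]
  14. access K: MISS, evict P (next use: never). Cache: [Z K]
  15. access Z: HIT. Next use of Z: never. Cache: [Z K]
Total: 9 hits, 6 misses, 4 evictions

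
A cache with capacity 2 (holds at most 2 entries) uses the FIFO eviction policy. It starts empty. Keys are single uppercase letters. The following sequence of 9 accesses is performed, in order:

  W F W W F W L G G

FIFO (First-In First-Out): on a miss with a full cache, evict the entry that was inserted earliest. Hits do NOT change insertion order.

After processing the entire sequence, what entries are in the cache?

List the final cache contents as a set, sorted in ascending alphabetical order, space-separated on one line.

Answer: G L

Derivation:
FIFO simulation (capacity=2):
  1. access W: MISS. Cache (old->new): [W]
  2. access F: MISS. Cache (old->new): [W F]
  3. access W: HIT. Cache (old->new): [W F]
  4. access W: HIT. Cache (old->new): [W F]
  5. access F: HIT. Cache (old->new): [W F]
  6. access W: HIT. Cache (old->new): [W F]
  7. access L: MISS, evict W. Cache (old->new): [F L]
  8. access G: MISS, evict F. Cache (old->new): [L G]
  9. access G: HIT. Cache (old->new): [L G]
Total: 5 hits, 4 misses, 2 evictions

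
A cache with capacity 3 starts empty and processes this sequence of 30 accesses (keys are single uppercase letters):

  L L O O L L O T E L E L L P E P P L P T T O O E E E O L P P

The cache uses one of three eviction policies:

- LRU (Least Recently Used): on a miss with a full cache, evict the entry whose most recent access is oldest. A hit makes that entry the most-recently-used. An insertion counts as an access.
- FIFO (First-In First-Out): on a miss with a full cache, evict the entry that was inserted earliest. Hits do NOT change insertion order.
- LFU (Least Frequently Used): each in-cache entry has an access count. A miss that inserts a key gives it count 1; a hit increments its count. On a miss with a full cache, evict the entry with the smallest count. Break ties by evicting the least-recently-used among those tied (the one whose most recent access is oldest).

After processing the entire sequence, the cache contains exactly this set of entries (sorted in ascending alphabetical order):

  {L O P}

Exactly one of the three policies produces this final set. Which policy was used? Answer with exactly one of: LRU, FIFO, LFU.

Answer: LRU

Derivation:
Simulating under each policy and comparing final sets:
  LRU: final set = {L O P} -> MATCHES target
  FIFO: final set = {E L P} -> differs
  LFU: final set = {E L P} -> differs
Only LRU produces the target set.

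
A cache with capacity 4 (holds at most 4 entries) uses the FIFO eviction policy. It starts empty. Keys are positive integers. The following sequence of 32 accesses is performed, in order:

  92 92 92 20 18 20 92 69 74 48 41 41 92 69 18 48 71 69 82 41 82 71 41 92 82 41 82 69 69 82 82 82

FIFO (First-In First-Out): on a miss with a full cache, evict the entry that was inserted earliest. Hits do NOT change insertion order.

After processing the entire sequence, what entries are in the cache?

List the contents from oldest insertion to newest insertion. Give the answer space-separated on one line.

FIFO simulation (capacity=4):
  1. access 92: MISS. Cache (old->new): [92]
  2. access 92: HIT. Cache (old->new): [92]
  3. access 92: HIT. Cache (old->new): [92]
  4. access 20: MISS. Cache (old->new): [92 20]
  5. access 18: MISS. Cache (old->new): [92 20 18]
  6. access 20: HIT. Cache (old->new): [92 20 18]
  7. access 92: HIT. Cache (old->new): [92 20 18]
  8. access 69: MISS. Cache (old->new): [92 20 18 69]
  9. access 74: MISS, evict 92. Cache (old->new): [20 18 69 74]
  10. access 48: MISS, evict 20. Cache (old->new): [18 69 74 48]
  11. access 41: MISS, evict 18. Cache (old->new): [69 74 48 41]
  12. access 41: HIT. Cache (old->new): [69 74 48 41]
  13. access 92: MISS, evict 69. Cache (old->new): [74 48 41 92]
  14. access 69: MISS, evict 74. Cache (old->new): [48 41 92 69]
  15. access 18: MISS, evict 48. Cache (old->new): [41 92 69 18]
  16. access 48: MISS, evict 41. Cache (old->new): [92 69 18 48]
  17. access 71: MISS, evict 92. Cache (old->new): [69 18 48 71]
  18. access 69: HIT. Cache (old->new): [69 18 48 71]
  19. access 82: MISS, evict 69. Cache (old->new): [18 48 71 82]
  20. access 41: MISS, evict 18. Cache (old->new): [48 71 82 41]
  21. access 82: HIT. Cache (old->new): [48 71 82 41]
  22. access 71: HIT. Cache (old->new): [48 71 82 41]
  23. access 41: HIT. Cache (old->new): [48 71 82 41]
  24. access 92: MISS, evict 48. Cache (old->new): [71 82 41 92]
  25. access 82: HIT. Cache (old->new): [71 82 41 92]
  26. access 41: HIT. Cache (old->new): [71 82 41 92]
  27. access 82: HIT. Cache (old->new): [71 82 41 92]
  28. access 69: MISS, evict 71. Cache (old->new): [82 41 92 69]
  29. access 69: HIT. Cache (old->new): [82 41 92 69]
  30. access 82: HIT. Cache (old->new): [82 41 92 69]
  31. access 82: HIT. Cache (old->new): [82 41 92 69]
  32. access 82: HIT. Cache (old->new): [82 41 92 69]
Total: 16 hits, 16 misses, 12 evictions

Answer: 82 41 92 69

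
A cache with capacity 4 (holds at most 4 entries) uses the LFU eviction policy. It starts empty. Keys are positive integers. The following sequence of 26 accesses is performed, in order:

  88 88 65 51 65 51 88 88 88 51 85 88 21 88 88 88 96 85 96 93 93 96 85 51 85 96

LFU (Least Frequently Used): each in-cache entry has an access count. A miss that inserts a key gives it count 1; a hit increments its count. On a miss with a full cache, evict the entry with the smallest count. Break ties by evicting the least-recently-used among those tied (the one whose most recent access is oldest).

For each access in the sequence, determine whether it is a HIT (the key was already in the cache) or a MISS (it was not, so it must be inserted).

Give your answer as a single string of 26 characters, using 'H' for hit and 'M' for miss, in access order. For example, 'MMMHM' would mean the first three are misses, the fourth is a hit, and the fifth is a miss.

Answer: MHMMHHHHHHMHMHHHMMMMHMMHHM

Derivation:
LFU simulation (capacity=4):
  1. access 88: MISS. Cache: [88(c=1)]
  2. access 88: HIT, count now 2. Cache: [88(c=2)]
  3. access 65: MISS. Cache: [65(c=1) 88(c=2)]
  4. access 51: MISS. Cache: [65(c=1) 51(c=1) 88(c=2)]
  5. access 65: HIT, count now 2. Cache: [51(c=1) 88(c=2) 65(c=2)]
  6. access 51: HIT, count now 2. Cache: [88(c=2) 65(c=2) 51(c=2)]
  7. access 88: HIT, count now 3. Cache: [65(c=2) 51(c=2) 88(c=3)]
  8. access 88: HIT, count now 4. Cache: [65(c=2) 51(c=2) 88(c=4)]
  9. access 88: HIT, count now 5. Cache: [65(c=2) 51(c=2) 88(c=5)]
  10. access 51: HIT, count now 3. Cache: [65(c=2) 51(c=3) 88(c=5)]
  11. access 85: MISS. Cache: [85(c=1) 65(c=2) 51(c=3) 88(c=5)]
  12. access 88: HIT, count now 6. Cache: [85(c=1) 65(c=2) 51(c=3) 88(c=6)]
  13. access 21: MISS, evict 85(c=1). Cache: [21(c=1) 65(c=2) 51(c=3) 88(c=6)]
  14. access 88: HIT, count now 7. Cache: [21(c=1) 65(c=2) 51(c=3) 88(c=7)]
  15. access 88: HIT, count now 8. Cache: [21(c=1) 65(c=2) 51(c=3) 88(c=8)]
  16. access 88: HIT, count now 9. Cache: [21(c=1) 65(c=2) 51(c=3) 88(c=9)]
  17. access 96: MISS, evict 21(c=1). Cache: [96(c=1) 65(c=2) 51(c=3) 88(c=9)]
  18. access 85: MISS, evict 96(c=1). Cache: [85(c=1) 65(c=2) 51(c=3) 88(c=9)]
  19. access 96: MISS, evict 85(c=1). Cache: [96(c=1) 65(c=2) 51(c=3) 88(c=9)]
  20. access 93: MISS, evict 96(c=1). Cache: [93(c=1) 65(c=2) 51(c=3) 88(c=9)]
  21. access 93: HIT, count now 2. Cache: [65(c=2) 93(c=2) 51(c=3) 88(c=9)]
  22. access 96: MISS, evict 65(c=2). Cache: [96(c=1) 93(c=2) 51(c=3) 88(c=9)]
  23. access 85: MISS, evict 96(c=1). Cache: [85(c=1) 93(c=2) 51(c=3) 88(c=9)]
  24. access 51: HIT, count now 4. Cache: [85(c=1) 93(c=2) 51(c=4) 88(c=9)]
  25. access 85: HIT, count now 2. Cache: [93(c=2) 85(c=2) 51(c=4) 88(c=9)]
  26. access 96: MISS, evict 93(c=2). Cache: [96(c=1) 85(c=2) 51(c=4) 88(c=9)]
Total: 14 hits, 12 misses, 8 evictions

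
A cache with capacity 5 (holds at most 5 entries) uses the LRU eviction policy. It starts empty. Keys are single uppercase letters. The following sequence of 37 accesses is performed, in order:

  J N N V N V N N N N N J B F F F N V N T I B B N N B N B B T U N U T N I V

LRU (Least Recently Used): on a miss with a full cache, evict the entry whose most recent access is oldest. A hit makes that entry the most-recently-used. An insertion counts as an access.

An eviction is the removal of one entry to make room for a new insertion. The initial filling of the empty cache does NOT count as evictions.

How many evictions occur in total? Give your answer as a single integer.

LRU simulation (capacity=5):
  1. access J: MISS. Cache (LRU->MRU): [J]
  2. access N: MISS. Cache (LRU->MRU): [J N]
  3. access N: HIT. Cache (LRU->MRU): [J N]
  4. access V: MISS. Cache (LRU->MRU): [J N V]
  5. access N: HIT. Cache (LRU->MRU): [J V N]
  6. access V: HIT. Cache (LRU->MRU): [J N V]
  7. access N: HIT. Cache (LRU->MRU): [J V N]
  8. access N: HIT. Cache (LRU->MRU): [J V N]
  9. access N: HIT. Cache (LRU->MRU): [J V N]
  10. access N: HIT. Cache (LRU->MRU): [J V N]
  11. access N: HIT. Cache (LRU->MRU): [J V N]
  12. access J: HIT. Cache (LRU->MRU): [V N J]
  13. access B: MISS. Cache (LRU->MRU): [V N J B]
  14. access F: MISS. Cache (LRU->MRU): [V N J B F]
  15. access F: HIT. Cache (LRU->MRU): [V N J B F]
  16. access F: HIT. Cache (LRU->MRU): [V N J B F]
  17. access N: HIT. Cache (LRU->MRU): [V J B F N]
  18. access V: HIT. Cache (LRU->MRU): [J B F N V]
  19. access N: HIT. Cache (LRU->MRU): [J B F V N]
  20. access T: MISS, evict J. Cache (LRU->MRU): [B F V N T]
  21. access I: MISS, evict B. Cache (LRU->MRU): [F V N T I]
  22. access B: MISS, evict F. Cache (LRU->MRU): [V N T I B]
  23. access B: HIT. Cache (LRU->MRU): [V N T I B]
  24. access N: HIT. Cache (LRU->MRU): [V T I B N]
  25. access N: HIT. Cache (LRU->MRU): [V T I B N]
  26. access B: HIT. Cache (LRU->MRU): [V T I N B]
  27. access N: HIT. Cache (LRU->MRU): [V T I B N]
  28. access B: HIT. Cache (LRU->MRU): [V T I N B]
  29. access B: HIT. Cache (LRU->MRU): [V T I N B]
  30. access T: HIT. Cache (LRU->MRU): [V I N B T]
  31. access U: MISS, evict V. Cache (LRU->MRU): [I N B T U]
  32. access N: HIT. Cache (LRU->MRU): [I B T U N]
  33. access U: HIT. Cache (LRU->MRU): [I B T N U]
  34. access T: HIT. Cache (LRU->MRU): [I B N U T]
  35. access N: HIT. Cache (LRU->MRU): [I B U T N]
  36. access I: HIT. Cache (LRU->MRU): [B U T N I]
  37. access V: MISS, evict B. Cache (LRU->MRU): [U T N I V]
Total: 27 hits, 10 misses, 5 evictions

Answer: 5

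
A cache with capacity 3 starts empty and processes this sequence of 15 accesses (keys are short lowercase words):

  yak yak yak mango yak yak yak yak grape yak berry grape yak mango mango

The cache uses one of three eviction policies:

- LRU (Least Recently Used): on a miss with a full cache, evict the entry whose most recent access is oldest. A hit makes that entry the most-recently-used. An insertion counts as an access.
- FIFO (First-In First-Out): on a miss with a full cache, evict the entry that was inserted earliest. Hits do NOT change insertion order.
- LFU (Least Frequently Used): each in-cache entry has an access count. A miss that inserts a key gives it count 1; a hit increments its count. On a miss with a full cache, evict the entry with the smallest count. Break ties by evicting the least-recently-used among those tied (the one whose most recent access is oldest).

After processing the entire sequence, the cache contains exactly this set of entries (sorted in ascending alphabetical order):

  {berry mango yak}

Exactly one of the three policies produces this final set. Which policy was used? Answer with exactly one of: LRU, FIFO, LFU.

Simulating under each policy and comparing final sets:
  LRU: final set = {grape mango yak} -> differs
  FIFO: final set = {berry mango yak} -> MATCHES target
  LFU: final set = {grape mango yak} -> differs
Only FIFO produces the target set.

Answer: FIFO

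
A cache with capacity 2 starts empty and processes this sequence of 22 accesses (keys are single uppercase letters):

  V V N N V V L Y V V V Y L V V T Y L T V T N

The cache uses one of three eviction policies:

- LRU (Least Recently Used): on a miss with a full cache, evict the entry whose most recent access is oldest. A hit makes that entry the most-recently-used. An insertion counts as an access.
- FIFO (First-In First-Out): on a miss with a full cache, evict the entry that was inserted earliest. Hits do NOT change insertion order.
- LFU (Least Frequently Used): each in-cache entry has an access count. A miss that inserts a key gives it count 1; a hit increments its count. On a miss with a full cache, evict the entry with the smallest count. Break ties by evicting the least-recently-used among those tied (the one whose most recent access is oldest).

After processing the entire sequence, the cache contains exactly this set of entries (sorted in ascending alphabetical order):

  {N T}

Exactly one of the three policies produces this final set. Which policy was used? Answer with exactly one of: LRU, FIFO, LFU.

Simulating under each policy and comparing final sets:
  LRU: final set = {N T} -> MATCHES target
  FIFO: final set = {N V} -> differs
  LFU: final set = {N V} -> differs
Only LRU produces the target set.

Answer: LRU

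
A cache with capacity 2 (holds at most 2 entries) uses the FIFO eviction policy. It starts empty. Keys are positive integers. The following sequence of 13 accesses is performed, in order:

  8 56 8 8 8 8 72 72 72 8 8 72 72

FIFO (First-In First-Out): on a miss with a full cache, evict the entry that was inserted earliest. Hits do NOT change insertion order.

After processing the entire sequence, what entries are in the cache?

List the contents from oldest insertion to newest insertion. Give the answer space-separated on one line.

FIFO simulation (capacity=2):
  1. access 8: MISS. Cache (old->new): [8]
  2. access 56: MISS. Cache (old->new): [8 56]
  3. access 8: HIT. Cache (old->new): [8 56]
  4. access 8: HIT. Cache (old->new): [8 56]
  5. access 8: HIT. Cache (old->new): [8 56]
  6. access 8: HIT. Cache (old->new): [8 56]
  7. access 72: MISS, evict 8. Cache (old->new): [56 72]
  8. access 72: HIT. Cache (old->new): [56 72]
  9. access 72: HIT. Cache (old->new): [56 72]
  10. access 8: MISS, evict 56. Cache (old->new): [72 8]
  11. access 8: HIT. Cache (old->new): [72 8]
  12. access 72: HIT. Cache (old->new): [72 8]
  13. access 72: HIT. Cache (old->new): [72 8]
Total: 9 hits, 4 misses, 2 evictions

Answer: 72 8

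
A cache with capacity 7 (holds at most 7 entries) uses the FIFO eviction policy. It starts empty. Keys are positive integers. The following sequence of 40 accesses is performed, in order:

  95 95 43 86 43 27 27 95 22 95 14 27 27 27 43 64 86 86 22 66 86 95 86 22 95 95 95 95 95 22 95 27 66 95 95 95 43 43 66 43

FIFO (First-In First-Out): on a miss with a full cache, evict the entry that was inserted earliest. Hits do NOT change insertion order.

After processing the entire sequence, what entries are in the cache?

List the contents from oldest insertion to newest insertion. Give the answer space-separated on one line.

FIFO simulation (capacity=7):
  1. access 95: MISS. Cache (old->new): [95]
  2. access 95: HIT. Cache (old->new): [95]
  3. access 43: MISS. Cache (old->new): [95 43]
  4. access 86: MISS. Cache (old->new): [95 43 86]
  5. access 43: HIT. Cache (old->new): [95 43 86]
  6. access 27: MISS. Cache (old->new): [95 43 86 27]
  7. access 27: HIT. Cache (old->new): [95 43 86 27]
  8. access 95: HIT. Cache (old->new): [95 43 86 27]
  9. access 22: MISS. Cache (old->new): [95 43 86 27 22]
  10. access 95: HIT. Cache (old->new): [95 43 86 27 22]
  11. access 14: MISS. Cache (old->new): [95 43 86 27 22 14]
  12. access 27: HIT. Cache (old->new): [95 43 86 27 22 14]
  13. access 27: HIT. Cache (old->new): [95 43 86 27 22 14]
  14. access 27: HIT. Cache (old->new): [95 43 86 27 22 14]
  15. access 43: HIT. Cache (old->new): [95 43 86 27 22 14]
  16. access 64: MISS. Cache (old->new): [95 43 86 27 22 14 64]
  17. access 86: HIT. Cache (old->new): [95 43 86 27 22 14 64]
  18. access 86: HIT. Cache (old->new): [95 43 86 27 22 14 64]
  19. access 22: HIT. Cache (old->new): [95 43 86 27 22 14 64]
  20. access 66: MISS, evict 95. Cache (old->new): [43 86 27 22 14 64 66]
  21. access 86: HIT. Cache (old->new): [43 86 27 22 14 64 66]
  22. access 95: MISS, evict 43. Cache (old->new): [86 27 22 14 64 66 95]
  23. access 86: HIT. Cache (old->new): [86 27 22 14 64 66 95]
  24. access 22: HIT. Cache (old->new): [86 27 22 14 64 66 95]
  25. access 95: HIT. Cache (old->new): [86 27 22 14 64 66 95]
  26. access 95: HIT. Cache (old->new): [86 27 22 14 64 66 95]
  27. access 95: HIT. Cache (old->new): [86 27 22 14 64 66 95]
  28. access 95: HIT. Cache (old->new): [86 27 22 14 64 66 95]
  29. access 95: HIT. Cache (old->new): [86 27 22 14 64 66 95]
  30. access 22: HIT. Cache (old->new): [86 27 22 14 64 66 95]
  31. access 95: HIT. Cache (old->new): [86 27 22 14 64 66 95]
  32. access 27: HIT. Cache (old->new): [86 27 22 14 64 66 95]
  33. access 66: HIT. Cache (old->new): [86 27 22 14 64 66 95]
  34. access 95: HIT. Cache (old->new): [86 27 22 14 64 66 95]
  35. access 95: HIT. Cache (old->new): [86 27 22 14 64 66 95]
  36. access 95: HIT. Cache (old->new): [86 27 22 14 64 66 95]
  37. access 43: MISS, evict 86. Cache (old->new): [27 22 14 64 66 95 43]
  38. access 43: HIT. Cache (old->new): [27 22 14 64 66 95 43]
  39. access 66: HIT. Cache (old->new): [27 22 14 64 66 95 43]
  40. access 43: HIT. Cache (old->new): [27 22 14 64 66 95 43]
Total: 30 hits, 10 misses, 3 evictions

Answer: 27 22 14 64 66 95 43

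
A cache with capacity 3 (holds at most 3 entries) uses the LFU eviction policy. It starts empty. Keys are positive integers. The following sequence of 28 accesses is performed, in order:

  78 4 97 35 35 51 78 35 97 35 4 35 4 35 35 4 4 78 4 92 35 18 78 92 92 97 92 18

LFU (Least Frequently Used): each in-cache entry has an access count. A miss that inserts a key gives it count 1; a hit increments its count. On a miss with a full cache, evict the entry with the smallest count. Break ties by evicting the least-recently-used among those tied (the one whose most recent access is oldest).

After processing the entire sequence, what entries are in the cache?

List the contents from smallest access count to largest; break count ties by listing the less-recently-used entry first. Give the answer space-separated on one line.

Answer: 18 4 35

Derivation:
LFU simulation (capacity=3):
  1. access 78: MISS. Cache: [78(c=1)]
  2. access 4: MISS. Cache: [78(c=1) 4(c=1)]
  3. access 97: MISS. Cache: [78(c=1) 4(c=1) 97(c=1)]
  4. access 35: MISS, evict 78(c=1). Cache: [4(c=1) 97(c=1) 35(c=1)]
  5. access 35: HIT, count now 2. Cache: [4(c=1) 97(c=1) 35(c=2)]
  6. access 51: MISS, evict 4(c=1). Cache: [97(c=1) 51(c=1) 35(c=2)]
  7. access 78: MISS, evict 97(c=1). Cache: [51(c=1) 78(c=1) 35(c=2)]
  8. access 35: HIT, count now 3. Cache: [51(c=1) 78(c=1) 35(c=3)]
  9. access 97: MISS, evict 51(c=1). Cache: [78(c=1) 97(c=1) 35(c=3)]
  10. access 35: HIT, count now 4. Cache: [78(c=1) 97(c=1) 35(c=4)]
  11. access 4: MISS, evict 78(c=1). Cache: [97(c=1) 4(c=1) 35(c=4)]
  12. access 35: HIT, count now 5. Cache: [97(c=1) 4(c=1) 35(c=5)]
  13. access 4: HIT, count now 2. Cache: [97(c=1) 4(c=2) 35(c=5)]
  14. access 35: HIT, count now 6. Cache: [97(c=1) 4(c=2) 35(c=6)]
  15. access 35: HIT, count now 7. Cache: [97(c=1) 4(c=2) 35(c=7)]
  16. access 4: HIT, count now 3. Cache: [97(c=1) 4(c=3) 35(c=7)]
  17. access 4: HIT, count now 4. Cache: [97(c=1) 4(c=4) 35(c=7)]
  18. access 78: MISS, evict 97(c=1). Cache: [78(c=1) 4(c=4) 35(c=7)]
  19. access 4: HIT, count now 5. Cache: [78(c=1) 4(c=5) 35(c=7)]
  20. access 92: MISS, evict 78(c=1). Cache: [92(c=1) 4(c=5) 35(c=7)]
  21. access 35: HIT, count now 8. Cache: [92(c=1) 4(c=5) 35(c=8)]
  22. access 18: MISS, evict 92(c=1). Cache: [18(c=1) 4(c=5) 35(c=8)]
  23. access 78: MISS, evict 18(c=1). Cache: [78(c=1) 4(c=5) 35(c=8)]
  24. access 92: MISS, evict 78(c=1). Cache: [92(c=1) 4(c=5) 35(c=8)]
  25. access 92: HIT, count now 2. Cache: [92(c=2) 4(c=5) 35(c=8)]
  26. access 97: MISS, evict 92(c=2). Cache: [97(c=1) 4(c=5) 35(c=8)]
  27. access 92: MISS, evict 97(c=1). Cache: [92(c=1) 4(c=5) 35(c=8)]
  28. access 18: MISS, evict 92(c=1). Cache: [18(c=1) 4(c=5) 35(c=8)]
Total: 12 hits, 16 misses, 13 evictions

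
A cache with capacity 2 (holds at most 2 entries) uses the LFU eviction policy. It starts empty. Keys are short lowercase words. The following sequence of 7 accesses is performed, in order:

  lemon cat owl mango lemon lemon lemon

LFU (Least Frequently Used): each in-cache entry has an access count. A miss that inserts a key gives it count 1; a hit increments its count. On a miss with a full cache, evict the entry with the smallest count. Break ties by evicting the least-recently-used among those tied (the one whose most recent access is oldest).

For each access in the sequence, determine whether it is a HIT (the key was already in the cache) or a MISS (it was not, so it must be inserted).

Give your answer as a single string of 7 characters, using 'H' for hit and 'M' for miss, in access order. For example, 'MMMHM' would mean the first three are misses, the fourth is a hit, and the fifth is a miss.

Answer: MMMMMHH

Derivation:
LFU simulation (capacity=2):
  1. access lemon: MISS. Cache: [lemon(c=1)]
  2. access cat: MISS. Cache: [lemon(c=1) cat(c=1)]
  3. access owl: MISS, evict lemon(c=1). Cache: [cat(c=1) owl(c=1)]
  4. access mango: MISS, evict cat(c=1). Cache: [owl(c=1) mango(c=1)]
  5. access lemon: MISS, evict owl(c=1). Cache: [mango(c=1) lemon(c=1)]
  6. access lemon: HIT, count now 2. Cache: [mango(c=1) lemon(c=2)]
  7. access lemon: HIT, count now 3. Cache: [mango(c=1) lemon(c=3)]
Total: 2 hits, 5 misses, 3 evictions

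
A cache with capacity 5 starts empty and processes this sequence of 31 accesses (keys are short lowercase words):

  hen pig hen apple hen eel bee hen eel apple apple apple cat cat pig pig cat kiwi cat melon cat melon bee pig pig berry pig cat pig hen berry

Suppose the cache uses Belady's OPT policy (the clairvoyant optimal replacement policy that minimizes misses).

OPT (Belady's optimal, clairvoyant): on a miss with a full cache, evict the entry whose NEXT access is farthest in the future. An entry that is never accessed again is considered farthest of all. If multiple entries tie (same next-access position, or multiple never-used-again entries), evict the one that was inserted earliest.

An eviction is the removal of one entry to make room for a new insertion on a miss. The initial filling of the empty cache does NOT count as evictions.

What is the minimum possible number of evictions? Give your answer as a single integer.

Answer: 4

Derivation:
OPT (Belady) simulation (capacity=5):
  1. access hen: MISS. Cache: [hen]
  2. access pig: MISS. Cache: [hen pig]
  3. access hen: HIT. Next use of hen: step 5. Cache: [hen pig]
  4. access apple: MISS. Cache: [hen pig apple]
  5. access hen: HIT. Next use of hen: step 8. Cache: [hen pig apple]
  6. access eel: MISS. Cache: [hen pig apple eel]
  7. access bee: MISS. Cache: [hen pig apple eel bee]
  8. access hen: HIT. Next use of hen: step 30. Cache: [hen pig apple eel bee]
  9. access eel: HIT. Next use of eel: never. Cache: [hen pig apple eel bee]
  10. access apple: HIT. Next use of apple: step 11. Cache: [hen pig apple eel bee]
  11. access apple: HIT. Next use of apple: step 12. Cache: [hen pig apple eel bee]
  12. access apple: HIT. Next use of apple: never. Cache: [hen pig apple eel bee]
  13. access cat: MISS, evict apple (next use: never). Cache: [hen pig eel bee cat]
  14. access cat: HIT. Next use of cat: step 17. Cache: [hen pig eel bee cat]
  15. access pig: HIT. Next use of pig: step 16. Cache: [hen pig eel bee cat]
  16. access pig: HIT. Next use of pig: step 24. Cache: [hen pig eel bee cat]
  17. access cat: HIT. Next use of cat: step 19. Cache: [hen pig eel bee cat]
  18. access kiwi: MISS, evict eel (next use: never). Cache: [hen pig bee cat kiwi]
  19. access cat: HIT. Next use of cat: step 21. Cache: [hen pig bee cat kiwi]
  20. access melon: MISS, evict kiwi (next use: never). Cache: [hen pig bee cat melon]
  21. access cat: HIT. Next use of cat: step 28. Cache: [hen pig bee cat melon]
  22. access melon: HIT. Next use of melon: never. Cache: [hen pig bee cat melon]
  23. access bee: HIT. Next use of bee: never. Cache: [hen pig bee cat melon]
  24. access pig: HIT. Next use of pig: step 25. Cache: [hen pig bee cat melon]
  25. access pig: HIT. Next use of pig: step 27. Cache: [hen pig bee cat melon]
  26. access berry: MISS, evict bee (next use: never). Cache: [hen pig cat melon berry]
  27. access pig: HIT. Next use of pig: step 29. Cache: [hen pig cat melon berry]
  28. access cat: HIT. Next use of cat: never. Cache: [hen pig cat melon berry]
  29. access pig: HIT. Next use of pig: never. Cache: [hen pig cat melon berry]
  30. access hen: HIT. Next use of hen: never. Cache: [hen pig cat melon berry]
  31. access berry: HIT. Next use of berry: never. Cache: [hen pig cat melon berry]
Total: 22 hits, 9 misses, 4 evictions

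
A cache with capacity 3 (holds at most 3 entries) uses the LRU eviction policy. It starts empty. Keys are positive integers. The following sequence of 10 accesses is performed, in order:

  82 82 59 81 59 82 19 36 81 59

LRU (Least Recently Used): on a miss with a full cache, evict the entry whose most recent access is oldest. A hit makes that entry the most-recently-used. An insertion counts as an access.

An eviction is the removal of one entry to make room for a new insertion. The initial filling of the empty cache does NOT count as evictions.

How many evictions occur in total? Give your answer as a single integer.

LRU simulation (capacity=3):
  1. access 82: MISS. Cache (LRU->MRU): [82]
  2. access 82: HIT. Cache (LRU->MRU): [82]
  3. access 59: MISS. Cache (LRU->MRU): [82 59]
  4. access 81: MISS. Cache (LRU->MRU): [82 59 81]
  5. access 59: HIT. Cache (LRU->MRU): [82 81 59]
  6. access 82: HIT. Cache (LRU->MRU): [81 59 82]
  7. access 19: MISS, evict 81. Cache (LRU->MRU): [59 82 19]
  8. access 36: MISS, evict 59. Cache (LRU->MRU): [82 19 36]
  9. access 81: MISS, evict 82. Cache (LRU->MRU): [19 36 81]
  10. access 59: MISS, evict 19. Cache (LRU->MRU): [36 81 59]
Total: 3 hits, 7 misses, 4 evictions

Answer: 4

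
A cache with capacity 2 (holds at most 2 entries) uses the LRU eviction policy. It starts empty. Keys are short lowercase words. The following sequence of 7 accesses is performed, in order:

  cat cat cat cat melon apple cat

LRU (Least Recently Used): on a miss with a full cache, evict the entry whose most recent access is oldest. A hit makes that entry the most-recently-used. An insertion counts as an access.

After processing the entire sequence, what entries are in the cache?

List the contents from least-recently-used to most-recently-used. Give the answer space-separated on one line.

Answer: apple cat

Derivation:
LRU simulation (capacity=2):
  1. access cat: MISS. Cache (LRU->MRU): [cat]
  2. access cat: HIT. Cache (LRU->MRU): [cat]
  3. access cat: HIT. Cache (LRU->MRU): [cat]
  4. access cat: HIT. Cache (LRU->MRU): [cat]
  5. access melon: MISS. Cache (LRU->MRU): [cat melon]
  6. access apple: MISS, evict cat. Cache (LRU->MRU): [melon apple]
  7. access cat: MISS, evict melon. Cache (LRU->MRU): [apple cat]
Total: 3 hits, 4 misses, 2 evictions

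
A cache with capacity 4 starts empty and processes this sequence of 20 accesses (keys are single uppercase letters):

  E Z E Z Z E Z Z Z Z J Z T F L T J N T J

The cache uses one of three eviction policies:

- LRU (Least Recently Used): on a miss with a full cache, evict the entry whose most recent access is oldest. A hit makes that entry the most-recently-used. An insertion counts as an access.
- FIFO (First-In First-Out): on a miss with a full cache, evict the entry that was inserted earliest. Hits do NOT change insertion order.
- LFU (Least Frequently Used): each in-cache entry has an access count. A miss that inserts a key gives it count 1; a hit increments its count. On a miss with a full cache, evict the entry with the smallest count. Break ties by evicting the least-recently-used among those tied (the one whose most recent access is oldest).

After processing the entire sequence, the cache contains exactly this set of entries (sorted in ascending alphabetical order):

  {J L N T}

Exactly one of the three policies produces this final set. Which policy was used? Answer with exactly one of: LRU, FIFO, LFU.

Answer: LRU

Derivation:
Simulating under each policy and comparing final sets:
  LRU: final set = {J L N T} -> MATCHES target
  FIFO: final set = {F J L N} -> differs
  LFU: final set = {E J T Z} -> differs
Only LRU produces the target set.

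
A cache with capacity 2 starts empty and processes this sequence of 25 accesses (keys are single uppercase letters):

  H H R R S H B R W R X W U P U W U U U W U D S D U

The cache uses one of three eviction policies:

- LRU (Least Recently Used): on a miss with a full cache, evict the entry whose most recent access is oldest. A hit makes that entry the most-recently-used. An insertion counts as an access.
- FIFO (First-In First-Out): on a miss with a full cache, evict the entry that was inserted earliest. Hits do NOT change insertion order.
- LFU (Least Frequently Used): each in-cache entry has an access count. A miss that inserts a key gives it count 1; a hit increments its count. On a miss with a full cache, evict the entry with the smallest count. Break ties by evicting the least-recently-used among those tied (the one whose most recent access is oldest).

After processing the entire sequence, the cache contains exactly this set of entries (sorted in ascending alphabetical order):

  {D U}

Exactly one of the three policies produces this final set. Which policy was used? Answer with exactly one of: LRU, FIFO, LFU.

Answer: LRU

Derivation:
Simulating under each policy and comparing final sets:
  LRU: final set = {D U} -> MATCHES target
  FIFO: final set = {S U} -> differs
  LFU: final set = {R U} -> differs
Only LRU produces the target set.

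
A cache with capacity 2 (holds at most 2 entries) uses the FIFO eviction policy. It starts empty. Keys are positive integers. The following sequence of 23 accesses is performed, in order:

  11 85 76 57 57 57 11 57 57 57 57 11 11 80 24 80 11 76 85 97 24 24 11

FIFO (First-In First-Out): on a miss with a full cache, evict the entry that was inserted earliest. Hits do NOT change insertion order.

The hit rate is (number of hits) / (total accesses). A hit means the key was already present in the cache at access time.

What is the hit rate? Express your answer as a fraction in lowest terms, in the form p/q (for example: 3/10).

FIFO simulation (capacity=2):
  1. access 11: MISS. Cache (old->new): [11]
  2. access 85: MISS. Cache (old->new): [11 85]
  3. access 76: MISS, evict 11. Cache (old->new): [85 76]
  4. access 57: MISS, evict 85. Cache (old->new): [76 57]
  5. access 57: HIT. Cache (old->new): [76 57]
  6. access 57: HIT. Cache (old->new): [76 57]
  7. access 11: MISS, evict 76. Cache (old->new): [57 11]
  8. access 57: HIT. Cache (old->new): [57 11]
  9. access 57: HIT. Cache (old->new): [57 11]
  10. access 57: HIT. Cache (old->new): [57 11]
  11. access 57: HIT. Cache (old->new): [57 11]
  12. access 11: HIT. Cache (old->new): [57 11]
  13. access 11: HIT. Cache (old->new): [57 11]
  14. access 80: MISS, evict 57. Cache (old->new): [11 80]
  15. access 24: MISS, evict 11. Cache (old->new): [80 24]
  16. access 80: HIT. Cache (old->new): [80 24]
  17. access 11: MISS, evict 80. Cache (old->new): [24 11]
  18. access 76: MISS, evict 24. Cache (old->new): [11 76]
  19. access 85: MISS, evict 11. Cache (old->new): [76 85]
  20. access 97: MISS, evict 76. Cache (old->new): [85 97]
  21. access 24: MISS, evict 85. Cache (old->new): [97 24]
  22. access 24: HIT. Cache (old->new): [97 24]
  23. access 11: MISS, evict 97. Cache (old->new): [24 11]
Total: 10 hits, 13 misses, 11 evictions

Hit rate = 10/23

Answer: 10/23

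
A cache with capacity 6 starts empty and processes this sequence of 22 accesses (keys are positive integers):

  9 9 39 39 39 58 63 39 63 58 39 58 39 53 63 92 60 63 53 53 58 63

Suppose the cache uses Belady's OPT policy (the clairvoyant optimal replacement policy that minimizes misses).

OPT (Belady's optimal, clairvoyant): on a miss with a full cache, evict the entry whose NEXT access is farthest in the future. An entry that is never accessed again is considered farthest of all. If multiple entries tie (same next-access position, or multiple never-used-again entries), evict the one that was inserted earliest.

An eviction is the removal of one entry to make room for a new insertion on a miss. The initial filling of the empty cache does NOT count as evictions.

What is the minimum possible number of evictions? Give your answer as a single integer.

OPT (Belady) simulation (capacity=6):
  1. access 9: MISS. Cache: [9]
  2. access 9: HIT. Next use of 9: never. Cache: [9]
  3. access 39: MISS. Cache: [9 39]
  4. access 39: HIT. Next use of 39: step 5. Cache: [9 39]
  5. access 39: HIT. Next use of 39: step 8. Cache: [9 39]
  6. access 58: MISS. Cache: [9 39 58]
  7. access 63: MISS. Cache: [9 39 58 63]
  8. access 39: HIT. Next use of 39: step 11. Cache: [9 39 58 63]
  9. access 63: HIT. Next use of 63: step 15. Cache: [9 39 58 63]
  10. access 58: HIT. Next use of 58: step 12. Cache: [9 39 58 63]
  11. access 39: HIT. Next use of 39: step 13. Cache: [9 39 58 63]
  12. access 58: HIT. Next use of 58: step 21. Cache: [9 39 58 63]
  13. access 39: HIT. Next use of 39: never. Cache: [9 39 58 63]
  14. access 53: MISS. Cache: [9 39 58 63 53]
  15. access 63: HIT. Next use of 63: step 18. Cache: [9 39 58 63 53]
  16. access 92: MISS. Cache: [9 39 58 63 53 92]
  17. access 60: MISS, evict 9 (next use: never). Cache: [39 58 63 53 92 60]
  18. access 63: HIT. Next use of 63: step 22. Cache: [39 58 63 53 92 60]
  19. access 53: HIT. Next use of 53: step 20. Cache: [39 58 63 53 92 60]
  20. access 53: HIT. Next use of 53: never. Cache: [39 58 63 53 92 60]
  21. access 58: HIT. Next use of 58: never. Cache: [39 58 63 53 92 60]
  22. access 63: HIT. Next use of 63: never. Cache: [39 58 63 53 92 60]
Total: 15 hits, 7 misses, 1 evictions

Answer: 1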